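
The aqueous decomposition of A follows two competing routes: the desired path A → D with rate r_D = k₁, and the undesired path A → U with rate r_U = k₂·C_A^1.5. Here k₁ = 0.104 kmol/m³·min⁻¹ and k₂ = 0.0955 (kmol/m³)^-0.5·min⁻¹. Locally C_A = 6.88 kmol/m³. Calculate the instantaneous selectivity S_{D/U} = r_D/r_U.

0.0603

S_{D/U} = r_D/r_U = (k₁)/(k₂·C_A^1.5) = (k₁/k₂)·C_A^-1.5.
= (0.104) / (0.0955×6.880^1.5) = 0.1040/1.723 = 0.0603.
The undesired path is higher order in A, so low C_A (CSTR or dilute feed) favours D.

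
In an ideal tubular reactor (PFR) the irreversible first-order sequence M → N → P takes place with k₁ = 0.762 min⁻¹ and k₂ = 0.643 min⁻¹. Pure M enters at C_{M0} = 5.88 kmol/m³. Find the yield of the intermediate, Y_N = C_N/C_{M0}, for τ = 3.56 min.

For first-order series with pure M initially, C_N(τ) = k₁C_{M0}/(k₂−k₁)·(e^(−k₁τ) − e^(−k₂τ)).
e^(−k₁τ) = e^(−0.762×3.56) = e^(−2.713) = 0.06636; e^(−k₂τ) = e^(−2.289) = 0.1014.
C_N = 0.762×5.88/(0.643−0.762) × (0.06636−0.1014) = (-37.65)×(-0.03500) = 1.318 kmol/m³.
Y_N = C_N/C_{M0} = 1.318/5.88 = 0.224.

0.224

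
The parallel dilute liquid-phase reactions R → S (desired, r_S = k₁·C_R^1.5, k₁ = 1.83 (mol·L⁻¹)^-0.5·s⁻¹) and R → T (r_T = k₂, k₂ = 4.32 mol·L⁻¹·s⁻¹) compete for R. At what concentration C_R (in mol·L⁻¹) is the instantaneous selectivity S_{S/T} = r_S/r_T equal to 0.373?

S_{S/T} = (k₁/k₂)·C_R^1.5 ⇒ C_R = (S·k₂/k₁)^(1/1.5).
= (0.373×4.32/1.83)^(0.6667) = (0.8805)^(0.6667) = 0.919 mol·L⁻¹.

0.919 mol·L⁻¹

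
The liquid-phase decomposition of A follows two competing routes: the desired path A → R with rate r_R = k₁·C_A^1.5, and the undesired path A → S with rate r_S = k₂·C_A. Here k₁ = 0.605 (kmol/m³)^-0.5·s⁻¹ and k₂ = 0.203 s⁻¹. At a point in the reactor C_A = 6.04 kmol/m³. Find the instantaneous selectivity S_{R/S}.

S_{R/S} = r_R/r_S = (k₁·C_A^1.5)/(k₂·C_A) = (k₁/k₂)·C_A^0.5.
= (0.605×6.040^1.5) / (0.203×6.040) = 8.981/1.226 = 7.32.
Since the desired path is higher order in A, keeping C_A high (PFR or concentrated feed) favours R.

7.32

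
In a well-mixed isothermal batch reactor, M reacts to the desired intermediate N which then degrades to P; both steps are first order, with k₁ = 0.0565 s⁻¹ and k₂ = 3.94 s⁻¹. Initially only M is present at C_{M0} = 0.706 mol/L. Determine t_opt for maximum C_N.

Setting dC_N/dt = 0 gives t_opt = ln(k₂/k₁)/(k₂−k₁).
= ln(3.94/0.0565)/(3.94−0.0565) = ln(69.73)/3.883 = 4.245/3.883 = 1.09 s.

1.09 s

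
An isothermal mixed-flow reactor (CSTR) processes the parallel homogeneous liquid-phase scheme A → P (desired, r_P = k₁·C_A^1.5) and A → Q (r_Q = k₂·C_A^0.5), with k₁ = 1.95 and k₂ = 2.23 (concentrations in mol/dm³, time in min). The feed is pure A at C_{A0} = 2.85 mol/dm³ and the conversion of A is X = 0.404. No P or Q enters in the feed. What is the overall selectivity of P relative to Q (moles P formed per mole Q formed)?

Exit C_A = C_{A0}(1−X) = 2.85×0.596 = 1.699 mol/dm³.
A CSTR operates uniformly at the exit composition, giving r_P = 4.317 and r_Q = 2.906 (each k·C_A^n at C_A = 1.699).
Overall selectivity = C_P/C_Q = r_Pτ/(r_Qτ) = r_P/r_Q = 1.49.

1.49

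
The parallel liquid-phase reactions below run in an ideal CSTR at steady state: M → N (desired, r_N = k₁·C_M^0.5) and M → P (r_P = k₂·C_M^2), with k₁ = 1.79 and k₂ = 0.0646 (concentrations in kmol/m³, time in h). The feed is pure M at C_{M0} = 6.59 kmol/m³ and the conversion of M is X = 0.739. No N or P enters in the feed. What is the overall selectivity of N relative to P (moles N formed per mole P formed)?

12.3

Exit C_M = C_{M0}(1−X) = 6.59×0.261 = 1.720 kmol/m³.
Rates in a CSTR are evaluated at the outlet concentration: r_N = 1.79×1.720^0.5 = 2.348, r_P = 0.0646×1.720^2 = 0.1911.
Overall selectivity = C_N/C_P = r_Nτ/(r_Pτ) = r_N/r_P = 12.3.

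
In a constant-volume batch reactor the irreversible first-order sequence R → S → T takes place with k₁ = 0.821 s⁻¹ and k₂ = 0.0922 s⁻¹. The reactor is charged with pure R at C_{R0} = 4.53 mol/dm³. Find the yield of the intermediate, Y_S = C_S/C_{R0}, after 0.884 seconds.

For first-order series with pure R initially, C_S(t) = k₁C_{R0}/(k₂−k₁)·(e^(−k₁t) − e^(−k₂t)).
e^(−k₁t) = e^(−0.821×0.884) = e^(−0.7258) = 0.4840; e^(−k₂t) = e^(−0.08150) = 0.9217.
C_S = 0.821×4.53/(0.0922−0.821) × (0.4840−0.9217) = (-5.103)×(-0.4378) = 2.234 mol/dm³.
Y_S = C_S/C_{R0} = 2.234/4.53 = 0.493.

0.493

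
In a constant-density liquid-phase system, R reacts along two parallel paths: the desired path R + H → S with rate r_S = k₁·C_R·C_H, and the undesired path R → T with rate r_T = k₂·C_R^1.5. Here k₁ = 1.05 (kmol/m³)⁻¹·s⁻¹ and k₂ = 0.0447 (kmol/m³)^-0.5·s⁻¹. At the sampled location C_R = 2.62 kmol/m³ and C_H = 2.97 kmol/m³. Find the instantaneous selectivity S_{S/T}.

43.1

S_{S/T} = r_S/r_T = (k₁·C_R·C_H)/(k₂·C_R^1.5) = (k₁/k₂)·C_R^-0.5·C_H.
= (1.05×2.620×2.970) / (0.0447×2.620^1.5) = 8.170/0.1896 = 43.1.
The undesired path is higher order in R, so low C_R (CSTR or dilute feed) favours S.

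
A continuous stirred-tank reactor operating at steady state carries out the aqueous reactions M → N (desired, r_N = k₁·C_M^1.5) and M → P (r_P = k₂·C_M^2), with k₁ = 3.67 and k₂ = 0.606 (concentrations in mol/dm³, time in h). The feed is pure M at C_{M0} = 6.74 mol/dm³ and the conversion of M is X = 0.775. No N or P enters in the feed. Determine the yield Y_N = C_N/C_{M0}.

Exit C_M = C_{M0}(1−X) = 6.74×0.225 = 1.516 mol/dm³.
A CSTR operates uniformly at the exit composition, giving r_N = 6.854 and r_P = 1.394 (each k·C_M^n at C_M = 1.516).
Fraction of consumed M going to N: r_N/(r_N+r_P) = 0.8310.
C_N = 0.8310·C_{M0}·X = 0.8310×6.74×0.775 = 4.34 mol/dm³; Y_N = C_N/C_{M0} = 0.644.

0.644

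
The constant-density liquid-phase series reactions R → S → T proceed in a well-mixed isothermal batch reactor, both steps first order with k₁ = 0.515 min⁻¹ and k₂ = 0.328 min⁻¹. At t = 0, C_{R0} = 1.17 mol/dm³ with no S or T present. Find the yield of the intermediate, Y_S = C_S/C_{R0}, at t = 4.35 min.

0.368

For first-order series with pure R initially, C_S(t) = k₁C_{R0}/(k₂−k₁)·(e^(−k₁t) − e^(−k₂t)).
e^(−k₁t) = e^(−0.515×4.35) = e^(−2.240) = 0.1064; e^(−k₂t) = e^(−1.427) = 0.2401.
C_S = 0.515×1.17/(0.328−0.515) × (0.1064−0.2401) = (-3.222)×(-0.1336) = 0.4306 mol/dm³.
Y_S = C_S/C_{R0} = 0.4306/1.17 = 0.368.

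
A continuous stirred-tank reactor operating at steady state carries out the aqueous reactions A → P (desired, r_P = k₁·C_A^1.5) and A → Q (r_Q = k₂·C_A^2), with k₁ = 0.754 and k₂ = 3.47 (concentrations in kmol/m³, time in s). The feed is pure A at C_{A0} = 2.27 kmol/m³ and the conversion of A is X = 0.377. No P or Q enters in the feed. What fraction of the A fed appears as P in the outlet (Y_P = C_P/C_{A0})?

0.0582

Exit C_A = C_{A0}(1−X) = 2.27×0.623 = 1.414 kmol/m³.
In a CSTR the entire volume is at exit conditions, so r_P = 0.754×1.414^1.5 = 1.268 and r_Q = 3.47×1.414^2 = 6.940.
Fraction of consumed A going to P: r_P/(r_P+r_Q) = 0.1545.
C_P = 0.1545·C_{A0}·X = 0.1545×2.27×0.377 = 0.132 kmol/m³; Y_P = C_P/C_{A0} = 0.0582.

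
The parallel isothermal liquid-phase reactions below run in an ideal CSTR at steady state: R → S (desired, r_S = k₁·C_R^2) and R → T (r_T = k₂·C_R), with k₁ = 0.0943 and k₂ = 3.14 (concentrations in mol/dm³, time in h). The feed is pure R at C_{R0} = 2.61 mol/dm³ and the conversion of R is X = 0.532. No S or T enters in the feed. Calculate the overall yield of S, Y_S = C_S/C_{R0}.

0.0188

Exit C_R = C_{R0}(1−X) = 2.61×0.468 = 1.221 mol/dm³.
Rates in a CSTR are evaluated at the outlet concentration: r_S = 0.0943×1.221^2 = 0.1407, r_T = 3.14×1.221 = 3.835.
Fraction of consumed R going to S: r_S/(r_S+r_T) = 0.03539.
C_S = 0.03539·C_{R0}·X = 0.03539×2.61×0.532 = 0.0491 mol/dm³; Y_S = C_S/C_{R0} = 0.0188.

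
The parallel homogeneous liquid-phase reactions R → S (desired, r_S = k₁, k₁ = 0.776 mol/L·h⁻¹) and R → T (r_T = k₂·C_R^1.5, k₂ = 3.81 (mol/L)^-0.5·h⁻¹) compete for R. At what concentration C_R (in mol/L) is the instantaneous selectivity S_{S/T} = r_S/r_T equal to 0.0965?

1.65 mol/L

S_{S/T} = (k₁/k₂)·C_R^-1.5 ⇒ C_R = (S·k₂/k₁)^(1/(-1.5)).
= (0.0965×3.81/0.776)^(-0.6667) = (0.4738)^(-0.6667) = 1.65 mol/L.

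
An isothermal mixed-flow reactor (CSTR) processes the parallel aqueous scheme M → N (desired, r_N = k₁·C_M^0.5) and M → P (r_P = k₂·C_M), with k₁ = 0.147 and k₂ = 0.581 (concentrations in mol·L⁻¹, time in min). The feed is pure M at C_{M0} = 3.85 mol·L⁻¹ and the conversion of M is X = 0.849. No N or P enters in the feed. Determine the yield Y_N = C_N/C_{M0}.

Exit C_M = C_{M0}(1−X) = 3.85×0.151 = 0.5814 mol·L⁻¹.
In a CSTR the entire volume is at exit conditions, so r_N = 0.147×0.5814^0.5 = 0.1121 and r_P = 0.581×0.5814 = 0.3378.
Fraction of consumed M going to N: r_N/(r_N+r_P) = 0.2492.
C_N = 0.2492·C_{M0}·X = 0.2492×3.85×0.849 = 0.814 mol·L⁻¹; Y_N = C_N/C_{M0} = 0.212.

0.212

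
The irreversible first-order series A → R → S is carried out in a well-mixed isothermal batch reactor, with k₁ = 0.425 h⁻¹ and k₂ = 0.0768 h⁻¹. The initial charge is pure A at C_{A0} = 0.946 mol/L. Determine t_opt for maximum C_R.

4.91 h

For first-order series the maximum of C_R occurs at t_opt = ln(k₂/k₁)/(k₂−k₁).
= ln(0.0768/0.425)/(0.0768−0.425) = ln(0.1807)/-0.3482 = -1.711/-0.3482 = 4.91 h.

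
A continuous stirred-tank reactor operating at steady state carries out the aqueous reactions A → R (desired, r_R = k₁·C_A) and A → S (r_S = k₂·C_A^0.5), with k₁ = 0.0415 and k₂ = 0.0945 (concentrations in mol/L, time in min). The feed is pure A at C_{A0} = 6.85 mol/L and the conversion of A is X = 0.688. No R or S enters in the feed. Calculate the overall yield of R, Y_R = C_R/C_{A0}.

Exit C_A = C_{A0}(1−X) = 6.85×0.312 = 2.137 mol/L.
Rates in a CSTR are evaluated at the outlet concentration: r_R = 0.0415×2.137 = 0.08869, r_S = 0.0945×2.137^0.5 = 0.1382.
Fraction of consumed A going to R: r_R/(r_R+r_S) = 0.3910.
C_R = 0.3910·C_{A0}·X = 0.3910×6.85×0.688 = 1.84 mol/L; Y_R = C_R/C_{A0} = 0.269.

0.269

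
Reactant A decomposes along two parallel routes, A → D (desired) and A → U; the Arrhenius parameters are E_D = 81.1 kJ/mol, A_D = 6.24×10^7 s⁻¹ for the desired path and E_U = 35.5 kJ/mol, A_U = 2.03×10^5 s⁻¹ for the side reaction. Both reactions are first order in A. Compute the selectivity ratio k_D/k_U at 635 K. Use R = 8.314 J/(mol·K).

0.0545

Since both paths have the same order in A, the concentration cancels and S_{D/U} = k_D/k_U = (A_D/A_U)·exp[(E_U−E_D)/(RT)].
(E_U−E_D)/(RT) = (35.5−81.1)×10³/(8.314×635) = -45600/5279 = -8.637.
k_D/k_U = (6.24×10^7/2.03×10^5)·exp(-8.637) = 307.4 × 1.774×10^-4 = 0.0545.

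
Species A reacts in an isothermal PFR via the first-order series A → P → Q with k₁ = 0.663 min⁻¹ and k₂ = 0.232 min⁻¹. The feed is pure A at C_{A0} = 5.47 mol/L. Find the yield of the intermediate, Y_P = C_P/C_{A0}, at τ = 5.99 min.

Solving the coupled first-order balances gives C_P(τ) = [k₁/(k₂−k₁)]·C_{A0}·(e^(−k₁τ) − e^(−k₂τ)).
e^(−k₁τ) = e^(−0.663×5.99) = e^(−3.971) = 0.01885; e^(−k₂τ) = e^(−1.390) = 0.2492.
C_P = 0.663×5.47/(0.232−0.663) × (0.01885−0.2492) = (-8.414)×(-0.2303) = 1.938 mol/L.
Y_P = C_P/C_{A0} = 1.938/5.47 = 0.354.

0.354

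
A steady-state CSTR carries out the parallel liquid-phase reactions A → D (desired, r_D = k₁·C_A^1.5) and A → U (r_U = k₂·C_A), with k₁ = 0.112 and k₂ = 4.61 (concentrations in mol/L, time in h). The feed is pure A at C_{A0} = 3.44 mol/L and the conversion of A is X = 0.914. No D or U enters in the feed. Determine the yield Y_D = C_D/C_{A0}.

0.0119

Exit C_A = C_{A0}(1−X) = 3.44×0.0860 = 0.2958 mol/L.
In a CSTR the entire volume is at exit conditions, so r_D = 0.112×0.2958^1.5 = 0.01802 and r_U = 4.61×0.2958 = 1.364.
Fraction of consumed A going to D: r_D/(r_D+r_U) = 0.01304.
C_D = 0.01304·C_{A0}·X = 0.01304×3.44×0.914 = 0.0410 mol/L; Y_D = C_D/C_{A0} = 0.0119.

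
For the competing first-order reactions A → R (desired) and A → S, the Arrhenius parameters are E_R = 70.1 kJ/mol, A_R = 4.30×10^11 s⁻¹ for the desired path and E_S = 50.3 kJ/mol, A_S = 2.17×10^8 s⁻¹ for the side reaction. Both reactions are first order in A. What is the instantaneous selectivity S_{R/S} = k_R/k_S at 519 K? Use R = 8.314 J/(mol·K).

Since both paths have the same order in A, the concentration cancels and S_{R/S} = k_R/k_S = (A_R/A_S)·exp[(E_S−E_R)/(RT)].
(E_S−E_R)/(RT) = (50.3−70.1)×10³/(8.314×519) = -19800/4315 = -4.589.
k_R/k_S = (4.30×10^11/2.17×10^8)·exp(-4.589) = 1982 × 0.01017 = 20.1.

20.1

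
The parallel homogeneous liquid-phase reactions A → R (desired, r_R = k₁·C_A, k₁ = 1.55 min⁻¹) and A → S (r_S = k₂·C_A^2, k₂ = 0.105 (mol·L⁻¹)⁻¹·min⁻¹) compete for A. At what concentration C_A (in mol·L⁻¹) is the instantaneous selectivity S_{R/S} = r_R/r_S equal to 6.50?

S_{R/S} = (k₁/k₂)·C_A⁻¹ ⇒ C_A = (S·k₂/k₁)^(-1).
= (6.50×0.105/1.55)^(-1) = (0.4403)^(-1) = 2.27 mol·L⁻¹.

2.27 mol·L⁻¹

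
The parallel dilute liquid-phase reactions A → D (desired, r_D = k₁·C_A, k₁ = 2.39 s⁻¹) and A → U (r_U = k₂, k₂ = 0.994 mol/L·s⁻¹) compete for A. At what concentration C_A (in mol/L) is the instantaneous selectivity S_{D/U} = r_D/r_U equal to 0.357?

S_{D/U} = (k₁/k₂)·C_A ⇒ C_A = S·k₂/k₁.
= 0.357×0.994/2.39 = 0.148 mol/L.

0.148 mol/L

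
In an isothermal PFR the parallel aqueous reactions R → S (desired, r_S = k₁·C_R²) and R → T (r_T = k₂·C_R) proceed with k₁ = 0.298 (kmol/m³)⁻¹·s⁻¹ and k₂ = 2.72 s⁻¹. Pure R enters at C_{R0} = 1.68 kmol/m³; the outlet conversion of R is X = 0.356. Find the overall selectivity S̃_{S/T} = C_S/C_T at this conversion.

0.151

C_R = C_{R0}(1−X) = 1.082 kmol/m³.
Along a PFR/batch, dC_T/dC_R = −r_T/(r_S+r_T) = −k₂/(k₂+k₁·C_R).
Integrating from C_{R0} to C_R: C_T = (2.72/0.298)·ln[(2.72+0.298·1.68)/(2.72+0.298·1.08)] = 9.128·ln(3.221/3.042) = 0.5196 kmol/m³.
Then C_S = (C_{R0}−C_R) − C_T = 0.5981 − 0.5196 = 0.07846 kmol/m³.
S̃_{S/T} = C_S/C_T = 0.07846/0.5196 = 0.151.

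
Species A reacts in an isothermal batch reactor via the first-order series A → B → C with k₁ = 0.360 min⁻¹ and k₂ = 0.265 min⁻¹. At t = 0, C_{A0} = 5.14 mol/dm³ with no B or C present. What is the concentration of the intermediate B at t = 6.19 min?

1.68 mol/dm³

For first-order series with pure A initially, C_B(t) = k₁C_{A0}/(k₂−k₁)·(e^(−k₁t) − e^(−k₂t)).
e^(−k₁t) = e^(−0.360×6.19) = e^(−2.228) = 0.1077; e^(−k₂t) = e^(−1.640) = 0.1939.
C_B = 0.360×5.14/(0.265−0.360) × (0.1077−0.1939) = (-19.48)×(-0.08621) = 1.679 mol/dm³.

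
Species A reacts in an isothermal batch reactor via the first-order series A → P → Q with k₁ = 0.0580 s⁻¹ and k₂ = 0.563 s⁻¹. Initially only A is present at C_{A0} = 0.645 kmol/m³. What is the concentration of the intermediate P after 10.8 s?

Solving the coupled first-order balances gives C_P(t) = [k₁/(k₂−k₁)]·C_{A0}·(e^(−k₁t) − e^(−k₂t)).
e^(−k₁t) = e^(−0.0580×10.8) = e^(−0.6264) = 0.5345; e^(−k₂t) = e^(−6.080) = 0.002287.
C_P = 0.0580×0.645/(0.563−0.0580) × (0.5345−0.002287) = 0.07408×0.5322 = 0.03943 kmol/m³.

0.0394 kmol/m³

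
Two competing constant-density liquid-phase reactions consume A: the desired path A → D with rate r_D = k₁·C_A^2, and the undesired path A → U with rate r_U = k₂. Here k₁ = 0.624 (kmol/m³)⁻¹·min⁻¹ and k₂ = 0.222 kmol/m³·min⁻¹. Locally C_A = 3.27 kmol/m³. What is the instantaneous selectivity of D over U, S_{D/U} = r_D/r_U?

30.1

S_{D/U} = r_D/r_U = (k₁·C_A^2)/(k₂) = (k₁/k₂)·C_A^2.
= (0.624×3.270^2) / (0.222) = 6.672/0.2220 = 30.1.
Since the desired path is higher order in A, keeping C_A high (PFR or concentrated feed) favours D.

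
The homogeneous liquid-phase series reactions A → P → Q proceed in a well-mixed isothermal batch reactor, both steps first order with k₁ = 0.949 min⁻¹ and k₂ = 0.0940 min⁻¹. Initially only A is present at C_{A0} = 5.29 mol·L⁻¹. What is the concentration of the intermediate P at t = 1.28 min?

For first-order series with pure A initially, C_P(t) = k₁C_{A0}/(k₂−k₁)·(e^(−k₁t) − e^(−k₂t)).
e^(−k₁t) = e^(−0.949×1.28) = e^(−1.215) = 0.2968; e^(−k₂t) = e^(−0.1203) = 0.8866.
C_P = 0.949×5.29/(0.0940−0.949) × (0.2968−0.8866) = (-5.872)×(-0.5898) = 3.463 mol·L⁻¹.

3.46 mol·L⁻¹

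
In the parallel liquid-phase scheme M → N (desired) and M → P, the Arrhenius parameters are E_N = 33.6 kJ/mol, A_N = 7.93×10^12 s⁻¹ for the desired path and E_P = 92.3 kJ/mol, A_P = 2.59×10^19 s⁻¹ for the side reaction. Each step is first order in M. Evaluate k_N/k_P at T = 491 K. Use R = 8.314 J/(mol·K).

With equal orders, S_{N/P} = k_N/k_P = (A_N/A_P)·exp[(E_P−E_N)/(RT)].
(E_P−E_N)/(RT) = (92.3−33.6)×10³/(8.314×491) = 58700/4082 = 14.38.
k_N/k_P = (7.93×10^12/2.59×10^19)·exp(14.38) = 3.062×10^-7 × 1.758×10^6 = 0.538.

0.538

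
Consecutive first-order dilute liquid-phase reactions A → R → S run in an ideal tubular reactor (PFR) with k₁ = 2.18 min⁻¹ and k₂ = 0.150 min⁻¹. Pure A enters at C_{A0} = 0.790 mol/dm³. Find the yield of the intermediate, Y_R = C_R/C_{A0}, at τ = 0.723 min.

0.741

For first-order series with pure A initially, C_R(τ) = k₁C_{A0}/(k₂−k₁)·(e^(−k₁τ) − e^(−k₂τ)).
e^(−k₁τ) = e^(−2.18×0.723) = e^(−1.576) = 0.2068; e^(−k₂τ) = e^(−0.1084) = 0.8972.
C_R = 2.18×0.790/(0.150−2.18) × (0.2068−0.8972) = (-0.8484)×(-0.6905) = 0.5858 mol/dm³.
Y_R = C_R/C_{A0} = 0.5858/0.790 = 0.741.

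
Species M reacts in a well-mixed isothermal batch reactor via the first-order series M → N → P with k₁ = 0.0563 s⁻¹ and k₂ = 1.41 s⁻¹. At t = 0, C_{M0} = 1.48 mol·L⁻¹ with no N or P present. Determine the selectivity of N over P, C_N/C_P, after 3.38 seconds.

0.244

The intermediate concentration in a first-order A→B→C sequence is C_N = k₁C_{M0}(e^(−k₁t) − e^(−k₂t))/(k₂−k₁).
e^(−k₁t) = e^(−0.0563×3.38) = e^(−0.1903) = 0.8267; e^(−k₂t) = e^(−4.766) = 0.008516.
C_N = 0.0563×1.48/(1.41−0.0563) × (0.8267−0.008516) = 0.06155×0.8182 = 0.05036 mol·L⁻¹.
C_M = C_{M0}e^(−k₁t) = 1.224 mol·L⁻¹, so C_P = C_{M0}−C_M−C_N = 0.2061 mol·L⁻¹; C_N/C_P = 0.244.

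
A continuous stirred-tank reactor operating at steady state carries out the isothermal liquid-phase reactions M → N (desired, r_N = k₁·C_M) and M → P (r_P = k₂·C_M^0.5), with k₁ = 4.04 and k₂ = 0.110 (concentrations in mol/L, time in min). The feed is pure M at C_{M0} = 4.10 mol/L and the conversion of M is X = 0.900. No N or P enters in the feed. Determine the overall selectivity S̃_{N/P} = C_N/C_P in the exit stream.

23.5

Exit C_M = C_{M0}(1−X) = 4.10×0.100 = 0.4100 mol/L.
A CSTR operates uniformly at the exit composition, giving r_N = 1.656 and r_P = 0.07043 (each k·C_M^n at C_M = 0.4100).
Overall selectivity = C_N/C_P = r_Nτ/(r_Pτ) = r_N/r_P = 23.5.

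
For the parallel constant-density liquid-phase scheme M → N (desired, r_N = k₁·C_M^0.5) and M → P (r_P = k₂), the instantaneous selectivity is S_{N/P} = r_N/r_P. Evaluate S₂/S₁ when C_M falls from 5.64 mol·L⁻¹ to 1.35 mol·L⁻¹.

0.489

S_{N/P} = (k₁/k₂)·C_M^0.5, so S₂/S₁ = (C_{M,2}/C_{M,1})^0.5.
= (1.35/5.64)^0.5 = (0.2394)^0.5 = 0.489.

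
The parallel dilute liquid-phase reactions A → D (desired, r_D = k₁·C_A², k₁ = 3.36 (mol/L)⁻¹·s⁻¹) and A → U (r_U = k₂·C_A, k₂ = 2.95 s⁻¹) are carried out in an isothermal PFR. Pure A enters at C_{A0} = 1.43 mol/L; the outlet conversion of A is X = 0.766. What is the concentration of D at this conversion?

0.530 mol/L

C_A = C_{A0}(1−X) = 0.3346 mol/L.
Along a PFR/batch, dC_U/dC_A = −r_U/(r_D+r_U) = −k₂/(k₂+k₁·C_A).
Integrating from C_{A0} to C_A: C_U = (2.95/3.36)·ln[(2.95+3.36·1.43)/(2.95+3.36·0.335)] = 0.8780·ln(7.755/4.074) = 0.5651 mol/L.
Then C_D = (C_{A0}−C_A) − C_U = 1.095 − 0.5651 = 0.5303 mol/L.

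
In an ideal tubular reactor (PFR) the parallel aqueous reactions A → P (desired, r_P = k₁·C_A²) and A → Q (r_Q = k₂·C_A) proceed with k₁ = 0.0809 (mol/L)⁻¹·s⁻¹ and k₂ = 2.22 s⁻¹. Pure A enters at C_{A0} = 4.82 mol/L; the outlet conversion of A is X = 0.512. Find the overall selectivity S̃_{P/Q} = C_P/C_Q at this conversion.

0.130

C_A = C_{A0}(1−X) = 2.352 mol/L.
Along a PFR/batch, dC_Q/dC_A = −r_Q/(r_P+r_Q) = −k₂/(k₂+k₁·C_A).
Integrating from C_{A0} to C_A: C_Q = (2.22/0.0809)·ln[(2.22+0.0809·4.82)/(2.22+0.0809·2.35)] = 27.44·ln(2.610/2.410) = 2.184 mol/L.
Then C_P = (C_{A0}−C_A) − C_Q = 2.468 − 2.184 = 0.2841 mol/L.
S̃_{P/Q} = C_P/C_Q = 0.2841/2.184 = 0.130.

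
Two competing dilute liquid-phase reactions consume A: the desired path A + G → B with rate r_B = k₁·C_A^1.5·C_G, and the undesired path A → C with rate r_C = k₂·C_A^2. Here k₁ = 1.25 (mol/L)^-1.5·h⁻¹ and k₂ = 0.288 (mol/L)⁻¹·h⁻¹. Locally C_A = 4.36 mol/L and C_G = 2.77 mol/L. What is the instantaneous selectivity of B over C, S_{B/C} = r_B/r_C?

S_{B/C} = r_B/r_C = (k₁·C_A^1.5·C_G)/(k₂·C_A^2) = (k₁/k₂)·C_A^-0.5·C_G.
= (1.25×4.360^1.5×2.770) / (0.288×4.360^2) = 31.52/5.475 = 5.76.
The undesired path is higher order in A, so low C_A (CSTR or dilute feed) favours B.

5.76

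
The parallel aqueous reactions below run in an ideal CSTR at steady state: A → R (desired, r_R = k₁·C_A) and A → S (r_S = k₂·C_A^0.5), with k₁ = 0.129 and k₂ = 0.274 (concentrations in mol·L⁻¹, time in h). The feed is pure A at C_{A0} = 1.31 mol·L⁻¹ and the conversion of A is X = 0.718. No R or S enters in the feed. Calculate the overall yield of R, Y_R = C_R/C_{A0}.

0.160

Exit C_A = C_{A0}(1−X) = 1.31×0.282 = 0.3694 mol·L⁻¹.
A CSTR operates uniformly at the exit composition, giving r_R = 0.04766 and r_S = 0.1665 (each k·C_A^n at C_A = 0.3694).
Fraction of consumed A going to R: r_R/(r_R+r_S) = 0.2225.
C_R = 0.2225·C_{A0}·X = 0.2225×1.31×0.718 = 0.209 mol·L⁻¹; Y_R = C_R/C_{A0} = 0.160.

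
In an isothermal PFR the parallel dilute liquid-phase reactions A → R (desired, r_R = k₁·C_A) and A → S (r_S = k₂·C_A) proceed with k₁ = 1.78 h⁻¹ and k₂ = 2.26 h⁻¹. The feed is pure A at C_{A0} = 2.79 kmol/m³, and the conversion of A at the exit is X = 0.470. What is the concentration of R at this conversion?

C_A = C_{A0}(1−X) = 1.479 kmol/m³.
Both paths are first order in A, so the instantaneous fraction to R is constant: dC_R/d(−C_A) = k₁/(k₁+k₂) = 0.4406.
C_R = 0.4406·(C_{A0}−C_A) = 0.4406×1.311 = 0.578 kmol/m³.

0.578 kmol/m³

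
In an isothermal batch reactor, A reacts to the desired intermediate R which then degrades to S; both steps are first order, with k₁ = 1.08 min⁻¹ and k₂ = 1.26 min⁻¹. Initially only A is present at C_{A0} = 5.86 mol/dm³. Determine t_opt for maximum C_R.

0.856 min

Setting dC_R/dt = 0 gives t_opt = ln(k₂/k₁)/(k₂−k₁).
= ln(1.26/1.08)/(1.26−1.08) = ln(1.167)/0.1800 = 0.1542/0.1800 = 0.856 min.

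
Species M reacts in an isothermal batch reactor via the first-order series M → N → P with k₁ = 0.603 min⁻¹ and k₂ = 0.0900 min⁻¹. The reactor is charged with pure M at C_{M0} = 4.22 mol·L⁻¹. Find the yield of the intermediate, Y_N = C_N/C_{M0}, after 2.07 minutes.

0.638

Solving the coupled first-order balances gives C_N(t) = [k₁/(k₂−k₁)]·C_{M0}·(e^(−k₁t) − e^(−k₂t)).
e^(−k₁t) = e^(−0.603×2.07) = e^(−1.248) = 0.2870; e^(−k₂t) = e^(−0.1863) = 0.8300.
C_N = 0.603×4.22/(0.0900−0.603) × (0.2870−0.8300) = (-4.960)×(-0.5430) = 2.694 mol·L⁻¹.
Y_N = C_N/C_{M0} = 2.694/4.22 = 0.638.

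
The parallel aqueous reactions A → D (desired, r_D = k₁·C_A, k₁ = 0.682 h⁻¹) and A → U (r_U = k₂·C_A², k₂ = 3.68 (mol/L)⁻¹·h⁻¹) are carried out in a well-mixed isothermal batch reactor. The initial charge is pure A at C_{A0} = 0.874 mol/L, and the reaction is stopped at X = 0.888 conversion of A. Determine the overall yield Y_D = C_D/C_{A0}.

C_A = C_{A0}(1−X) = 0.09789 mol/L.
Along a PFR/batch, dC_D/dC_A = −r_D/(r_D+r_U) = −k₁/(k₁+k₂·C_A).
Integrating from C_{A0} to C_A: C_D = (0.682/3.68)·ln[(0.682+3.68·0.874)/(0.682+3.68·0.0979)] = 0.1853·ln(3.898/1.042) = 0.2445 mol/L.
Y_D = C_D/C_{A0} = 0.2445/0.874 = 0.280.

0.280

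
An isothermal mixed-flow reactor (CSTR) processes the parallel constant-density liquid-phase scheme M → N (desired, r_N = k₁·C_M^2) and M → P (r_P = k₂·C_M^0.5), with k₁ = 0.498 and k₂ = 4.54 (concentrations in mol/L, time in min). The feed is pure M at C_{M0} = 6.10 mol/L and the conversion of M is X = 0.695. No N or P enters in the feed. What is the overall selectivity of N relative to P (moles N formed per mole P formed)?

0.278

Exit C_M = C_{M0}(1−X) = 6.10×0.305 = 1.861 mol/L.
Rates in a CSTR are evaluated at the outlet concentration: r_N = 0.498×1.861^2 = 1.724, r_P = 4.54×1.861^0.5 = 6.193.
Overall selectivity = C_N/C_P = r_Nτ/(r_Pτ) = r_N/r_P = 0.278.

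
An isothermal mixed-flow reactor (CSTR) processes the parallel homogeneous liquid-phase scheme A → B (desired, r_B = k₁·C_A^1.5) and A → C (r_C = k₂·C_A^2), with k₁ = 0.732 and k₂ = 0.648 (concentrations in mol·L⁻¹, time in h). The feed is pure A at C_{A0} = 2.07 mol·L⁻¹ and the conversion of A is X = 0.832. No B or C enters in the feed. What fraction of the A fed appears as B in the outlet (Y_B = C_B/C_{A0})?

Exit C_A = C_{A0}(1−X) = 2.07×0.168 = 0.3478 mol·L⁻¹.
A CSTR operates uniformly at the exit composition, giving r_B = 0.1501 and r_C = 0.07837 (each k·C_A^n at C_A = 0.3478).
Fraction of consumed A going to B: r_B/(r_B+r_C) = 0.6570.
C_B = 0.6570·C_{A0}·X = 0.6570×2.07×0.832 = 1.13 mol·L⁻¹; Y_B = C_B/C_{A0} = 0.547.

0.547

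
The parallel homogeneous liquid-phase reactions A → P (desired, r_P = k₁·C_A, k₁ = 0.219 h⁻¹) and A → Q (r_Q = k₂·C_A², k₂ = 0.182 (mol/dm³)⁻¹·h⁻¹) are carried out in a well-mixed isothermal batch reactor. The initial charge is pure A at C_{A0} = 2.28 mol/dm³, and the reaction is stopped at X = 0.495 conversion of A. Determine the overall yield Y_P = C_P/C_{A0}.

C_A = C_{A0}(1−X) = 1.151 mol/dm³.
Along a PFR/batch, dC_P/dC_A = −r_P/(r_P+r_Q) = −k₁/(k₁+k₂·C_A).
Integrating from C_{A0} to C_A: C_P = (0.219/0.182)·ln[(0.219+0.182·2.28)/(0.219+0.182·1.15)] = 1.203·ln(0.6340/0.4286) = 0.4712 mol/dm³.
Y_P = C_P/C_{A0} = 0.4712/2.28 = 0.207.

0.207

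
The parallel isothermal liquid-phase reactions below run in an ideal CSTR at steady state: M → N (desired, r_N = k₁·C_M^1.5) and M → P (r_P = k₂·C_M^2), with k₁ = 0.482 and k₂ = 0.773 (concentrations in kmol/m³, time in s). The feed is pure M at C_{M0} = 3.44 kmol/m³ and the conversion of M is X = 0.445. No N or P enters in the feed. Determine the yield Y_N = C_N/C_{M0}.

Exit C_M = C_{M0}(1−X) = 3.44×0.555 = 1.909 kmol/m³.
In a CSTR the entire volume is at exit conditions, so r_N = 0.482×1.909^1.5 = 1.272 and r_P = 0.773×1.909^2 = 2.818.
Fraction of consumed M going to N: r_N/(r_N+r_P) = 0.3110.
C_N = 0.3110·C_{M0}·X = 0.3110×3.44×0.445 = 0.476 kmol/m³; Y_N = C_N/C_{M0} = 0.138.

0.138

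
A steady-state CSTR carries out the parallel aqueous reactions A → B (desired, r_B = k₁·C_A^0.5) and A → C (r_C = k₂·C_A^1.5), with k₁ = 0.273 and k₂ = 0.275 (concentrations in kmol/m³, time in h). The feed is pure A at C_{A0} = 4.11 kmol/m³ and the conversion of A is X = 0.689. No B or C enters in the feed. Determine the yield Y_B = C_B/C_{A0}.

0.301

Exit C_A = C_{A0}(1−X) = 4.11×0.311 = 1.278 kmol/m³.
In a CSTR the entire volume is at exit conditions, so r_B = 0.273×1.278^0.5 = 0.3086 and r_C = 0.275×1.278^1.5 = 0.3974.
Fraction of consumed A going to B: r_B/(r_B+r_C) = 0.4371.
C_B = 0.4371·C_{A0}·X = 0.4371×4.11×0.689 = 1.24 kmol/m³; Y_B = C_B/C_{A0} = 0.301.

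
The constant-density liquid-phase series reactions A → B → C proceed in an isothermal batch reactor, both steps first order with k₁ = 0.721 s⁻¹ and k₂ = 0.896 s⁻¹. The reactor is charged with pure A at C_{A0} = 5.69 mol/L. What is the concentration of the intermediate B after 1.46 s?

1.84 mol/L

The intermediate concentration in a first-order A→B→C sequence is C_B = k₁C_{A0}(e^(−k₁t) − e^(−k₂t))/(k₂−k₁).
e^(−k₁t) = e^(−0.721×1.46) = e^(−1.053) = 0.3490; e^(−k₂t) = e^(−1.308) = 0.2703.
C_B = 0.721×5.69/(0.896−0.721) × (0.3490−0.2703) = 23.44×0.07869 = 1.845 mol/L.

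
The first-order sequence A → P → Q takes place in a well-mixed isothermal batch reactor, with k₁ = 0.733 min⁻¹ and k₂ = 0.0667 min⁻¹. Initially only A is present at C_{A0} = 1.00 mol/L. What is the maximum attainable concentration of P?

Evaluating C_P at t_opt = ln(k₂/k₁)/(k₂−k₁) gives C_{P,max}/C_{A0} = (k₁/k₂)^[k₂/(k₂−k₁)].
= (0.733/0.0667)^(0.0667/(0.0667−0.733)) = (10.99)^(-0.1001) = 0.7867.
C_{P,max} = 0.7867×1.00 = 0.787 mol/L.

0.787 mol/L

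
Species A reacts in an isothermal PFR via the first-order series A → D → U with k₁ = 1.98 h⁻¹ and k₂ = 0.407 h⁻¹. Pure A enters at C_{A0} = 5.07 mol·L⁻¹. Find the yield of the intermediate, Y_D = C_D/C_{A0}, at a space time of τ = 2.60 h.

0.430

Solving the coupled first-order balances gives C_D(τ) = [k₁/(k₂−k₁)]·C_{A0}·(e^(−k₁τ) − e^(−k₂τ)).
e^(−k₁τ) = e^(−1.98×2.60) = e^(−5.148) = 0.005811; e^(−k₂τ) = e^(−1.058) = 0.3471.
C_D = 1.98×5.07/(0.407−1.98) × (0.005811−0.3471) = (-6.382)×(-0.3413) = 2.178 mol·L⁻¹.
Y_D = C_D/C_{A0} = 2.178/5.07 = 0.430.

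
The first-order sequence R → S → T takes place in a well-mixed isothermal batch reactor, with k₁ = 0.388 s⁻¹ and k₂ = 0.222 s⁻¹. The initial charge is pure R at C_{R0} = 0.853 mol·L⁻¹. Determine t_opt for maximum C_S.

3.36 s

The intermediate peaks when r₁ = r₂, i.e. k₁e^(−k₁t) = k₂e^(−k₂t), giving t_opt = ln(k₂/k₁)/(k₂−k₁).
= ln(0.222/0.388)/(0.222−0.388) = ln(0.5722)/-0.1660 = -0.5583/-0.1660 = 3.36 s.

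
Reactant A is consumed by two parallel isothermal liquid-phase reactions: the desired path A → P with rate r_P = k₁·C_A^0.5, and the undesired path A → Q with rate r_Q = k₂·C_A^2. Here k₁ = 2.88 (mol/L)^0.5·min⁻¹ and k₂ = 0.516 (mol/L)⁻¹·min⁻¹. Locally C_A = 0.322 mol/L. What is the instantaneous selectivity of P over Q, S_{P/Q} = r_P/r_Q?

30.5

S_{P/Q} = r_P/r_Q = (k₁·C_A^0.5)/(k₂·C_A^2) = (k₁/k₂)·C_A^-1.5.
= (2.88×0.3220^0.5) / (0.516×0.3220^2) = 1.634/0.05350 = 30.5.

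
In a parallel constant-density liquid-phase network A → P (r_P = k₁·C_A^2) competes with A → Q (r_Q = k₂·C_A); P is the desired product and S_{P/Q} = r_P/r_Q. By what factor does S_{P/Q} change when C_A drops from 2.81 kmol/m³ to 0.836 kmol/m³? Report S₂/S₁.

S_{P/Q} = (k₁/k₂)·C_A, so S₂/S₁ = (C_{A,2}/C_{A,1}).
= 0.836/2.81 = 0.298.

0.298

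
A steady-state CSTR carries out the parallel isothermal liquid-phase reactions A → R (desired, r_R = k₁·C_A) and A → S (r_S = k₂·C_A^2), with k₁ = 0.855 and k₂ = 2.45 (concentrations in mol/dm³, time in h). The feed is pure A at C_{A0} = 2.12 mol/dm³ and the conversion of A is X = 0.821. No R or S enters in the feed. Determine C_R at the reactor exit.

Exit C_A = C_{A0}(1−X) = 2.12×0.179 = 0.3795 mol/dm³.
In a CSTR the entire volume is at exit conditions, so r_R = 0.855×0.3795 = 0.3245 and r_S = 2.45×0.3795^2 = 0.3528.
Fraction of consumed A going to R: r_R/(r_R+r_S) = 0.4791.
C_R = 0.4791·C_{A0}·X = 0.4791×2.12×0.821 = 0.834 mol/dm³.

0.834 mol/dm³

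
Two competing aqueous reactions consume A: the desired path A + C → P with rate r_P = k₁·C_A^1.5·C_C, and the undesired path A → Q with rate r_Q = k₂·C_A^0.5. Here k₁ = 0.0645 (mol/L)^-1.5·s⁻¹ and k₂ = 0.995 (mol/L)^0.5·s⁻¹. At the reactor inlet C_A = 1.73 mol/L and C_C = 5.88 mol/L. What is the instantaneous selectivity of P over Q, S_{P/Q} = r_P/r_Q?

S_{P/Q} = r_P/r_Q = (k₁·C_A^1.5·C_C)/(k₂·C_A^0.5) = (k₁/k₂)·C_A·C_C.
= (0.0645×1.730^1.5×5.880) / (0.995×1.730^0.5) = 0.8630/1.309 = 0.659.
Since the desired path is higher order in A, keeping C_A high (PFR or concentrated feed) favours P.

0.659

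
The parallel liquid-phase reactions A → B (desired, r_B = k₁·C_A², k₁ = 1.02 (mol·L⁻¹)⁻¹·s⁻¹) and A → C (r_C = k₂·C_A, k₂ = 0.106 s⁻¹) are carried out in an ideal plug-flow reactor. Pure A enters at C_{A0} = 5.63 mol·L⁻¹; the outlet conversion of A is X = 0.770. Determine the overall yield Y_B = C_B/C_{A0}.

0.744

C_A = C_{A0}(1−X) = 1.295 mol·L⁻¹.
Along a PFR/batch, dC_C/dC_A = −r_C/(r_B+r_C) = −k₂/(k₂+k₁·C_A).
Integrating from C_{A0} to C_A: C_C = (0.106/1.02)·ln[(0.106+1.02·5.63)/(0.106+1.02·1.29)] = 0.1039·ln(5.849/1.427) = 0.1466 mol·L⁻¹.
Then C_B = (C_{A0}−C_A) − C_C = 4.335 − 0.1466 = 4.188 mol·L⁻¹.
Y_B = C_B/C_{A0} = 4.188/5.63 = 0.744.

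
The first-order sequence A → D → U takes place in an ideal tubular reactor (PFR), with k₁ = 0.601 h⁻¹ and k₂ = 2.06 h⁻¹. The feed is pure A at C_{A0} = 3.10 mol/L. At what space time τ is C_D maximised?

0.844 h

Setting dC_D/dτ = 0 gives τ_opt = ln(k₂/k₁)/(k₂−k₁).
= ln(2.06/0.601)/(2.06−0.601) = ln(3.428)/1.459 = 1.232/1.459 = 0.844 h.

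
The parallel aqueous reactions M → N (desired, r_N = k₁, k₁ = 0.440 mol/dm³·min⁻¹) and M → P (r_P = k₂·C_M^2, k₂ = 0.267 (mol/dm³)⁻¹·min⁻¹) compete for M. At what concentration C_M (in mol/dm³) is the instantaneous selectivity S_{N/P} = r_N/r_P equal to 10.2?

0.402 mol/dm³

S_{N/P} = (k₁/k₂)·C_M^-2 ⇒ C_M = (S·k₂/k₁)^(-0.5).
= (10.2×0.267/0.440)^(-0.5) = (6.190)^(-0.5) = 0.402 mol/dm³.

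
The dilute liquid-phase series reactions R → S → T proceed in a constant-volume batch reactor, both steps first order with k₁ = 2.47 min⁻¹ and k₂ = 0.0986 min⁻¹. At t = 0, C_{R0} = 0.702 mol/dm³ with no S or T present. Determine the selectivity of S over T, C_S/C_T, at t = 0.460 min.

36.8

The intermediate concentration in a first-order A→B→C sequence is C_S = k₁C_{R0}(e^(−k₁t) − e^(−k₂t))/(k₂−k₁).
e^(−k₁t) = e^(−2.47×0.460) = e^(−1.136) = 0.3210; e^(−k₂t) = e^(−0.04536) = 0.9557.
C_S = 2.47×0.702/(0.0986−2.47) × (0.3210−0.9557) = (-0.7312)×(-0.6346) = 0.4640 mol/dm³.
C_R = C_{R0}e^(−k₁t) = 0.2254 mol/dm³, so C_T = C_{R0}−C_R−C_S = 0.01261 mol/dm³; C_S/C_T = 36.8.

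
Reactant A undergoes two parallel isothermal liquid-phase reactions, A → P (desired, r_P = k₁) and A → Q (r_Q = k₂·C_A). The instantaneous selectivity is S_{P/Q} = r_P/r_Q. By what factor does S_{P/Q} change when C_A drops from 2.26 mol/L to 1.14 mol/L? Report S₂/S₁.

S_{P/Q} = (k₁/k₂)·C_A⁻¹, so S₂/S₁ = (C_{A,2}/C_{A,1})⁻¹.
= 2.26/1.14 = 1.98.

1.98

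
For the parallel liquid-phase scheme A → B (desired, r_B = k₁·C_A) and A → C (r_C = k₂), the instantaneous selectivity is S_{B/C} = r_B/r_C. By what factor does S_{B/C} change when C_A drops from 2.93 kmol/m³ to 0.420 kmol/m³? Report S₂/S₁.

S_{B/C} = (k₁/k₂)·C_A, so S₂/S₁ = (C_{A,2}/C_{A,1}).
= 0.420/2.93 = 0.143.
Selectivity toward B falls as C_A falls — high-concentration operation is favoured.

0.143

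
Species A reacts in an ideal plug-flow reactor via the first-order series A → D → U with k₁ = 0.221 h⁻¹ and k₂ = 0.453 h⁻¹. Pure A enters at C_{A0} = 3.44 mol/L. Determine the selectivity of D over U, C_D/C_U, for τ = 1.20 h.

3.21

Solving the coupled first-order balances gives C_D(τ) = [k₁/(k₂−k₁)]·C_{A0}·(e^(−k₁τ) − e^(−k₂τ)).
e^(−k₁τ) = e^(−0.221×1.20) = e^(−0.2652) = 0.7671; e^(−k₂τ) = e^(−0.5436) = 0.5807.
C_D = 0.221×3.44/(0.453−0.221) × (0.7671−0.5807) = 3.277×0.1864 = 0.6108 mol/L.
C_A = C_{A0}e^(−k₁τ) = 2.639 mol/L, so C_U = C_{A0}−C_A−C_D = 0.1905 mol/L; C_D/C_U = 3.21.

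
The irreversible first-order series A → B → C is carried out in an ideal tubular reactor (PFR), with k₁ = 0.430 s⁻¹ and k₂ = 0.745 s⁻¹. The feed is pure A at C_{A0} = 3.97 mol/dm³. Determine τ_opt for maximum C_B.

For first-order series the maximum of C_B occurs at τ_opt = ln(k₂/k₁)/(k₂−k₁).
= ln(0.745/0.430)/(0.745−0.430) = ln(1.733)/0.3150 = 0.5496/0.3150 = 1.74 s.

1.74 s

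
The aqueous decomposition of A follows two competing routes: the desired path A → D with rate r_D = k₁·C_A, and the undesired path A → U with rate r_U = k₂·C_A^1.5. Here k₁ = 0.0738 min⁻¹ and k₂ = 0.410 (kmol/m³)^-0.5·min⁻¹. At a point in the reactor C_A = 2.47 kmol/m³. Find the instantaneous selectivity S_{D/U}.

0.115

S_{D/U} = r_D/r_U = (k₁·C_A)/(k₂·C_A^1.5) = (k₁/k₂)·C_A^-0.5.
= (0.0738×2.470) / (0.410×2.470^1.5) = 0.1823/1.592 = 0.115.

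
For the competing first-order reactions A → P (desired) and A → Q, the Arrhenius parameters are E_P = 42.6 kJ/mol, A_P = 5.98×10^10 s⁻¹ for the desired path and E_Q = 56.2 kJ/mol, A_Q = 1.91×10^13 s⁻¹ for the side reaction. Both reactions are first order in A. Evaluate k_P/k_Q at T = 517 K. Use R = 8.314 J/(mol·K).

0.0741

k_P/k_Q = (A_P/A_Q)·exp[−(E_P−E_Q)/(RT)] = (A_P/A_Q)·exp[(E_Q−E_P)/(RT)].
(E_Q−E_P)/(RT) = (56.2−42.6)×10³/(8.314×517) = 13600/4298 = 3.164.
k_P/k_Q = (5.98×10^10/1.91×10^13)·exp(3.164) = 0.003131 × 23.67 = 0.0741.
Since E_P < E_Q, lowering the temperature improves selectivity toward P.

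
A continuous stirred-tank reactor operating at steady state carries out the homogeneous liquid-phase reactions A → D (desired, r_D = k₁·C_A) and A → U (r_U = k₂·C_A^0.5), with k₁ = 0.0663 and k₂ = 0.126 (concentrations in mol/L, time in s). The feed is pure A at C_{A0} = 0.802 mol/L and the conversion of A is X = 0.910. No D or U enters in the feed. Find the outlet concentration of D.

0.0904 mol/L

Exit C_A = C_{A0}(1−X) = 0.802×0.0900 = 0.07218 mol/L.
Rates in a CSTR are evaluated at the outlet concentration: r_D = 0.0663×0.07218 = 0.004786, r_U = 0.126×0.07218^0.5 = 0.03385.
Fraction of consumed A going to D: r_D/(r_D+r_U) = 0.1239.
C_D = 0.1239·C_{A0}·X = 0.1239×0.802×0.910 = 0.0904 mol/L.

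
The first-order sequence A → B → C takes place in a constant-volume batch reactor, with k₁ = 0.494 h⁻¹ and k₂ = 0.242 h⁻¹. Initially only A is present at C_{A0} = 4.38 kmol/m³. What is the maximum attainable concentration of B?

For a first-order series the maximum intermediate yield is C_{B,max}/C_{A0} = (k₁/k₂)^[k₂/(k₂−k₁)].
= (0.494/0.242)^(0.242/(0.242−0.494)) = (2.041)^(-0.9603) = 0.5039.
C_{B,max} = 0.5039×4.38 = 2.21 kmol/m³.

2.21 kmol/m³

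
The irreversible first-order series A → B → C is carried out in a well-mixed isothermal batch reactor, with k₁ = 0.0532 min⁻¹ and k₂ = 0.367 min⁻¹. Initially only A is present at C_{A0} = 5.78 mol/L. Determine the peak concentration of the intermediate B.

For a first-order series the maximum intermediate yield is C_{B,max}/C_{A0} = (k₁/k₂)^[k₂/(k₂−k₁)].
= (0.0532/0.367)^(0.367/(0.367−0.0532)) = (0.1450)^(1.170) = 0.1045.
C_{B,max} = 0.1045×5.78 = 0.604 mol/L.

0.604 mol/L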